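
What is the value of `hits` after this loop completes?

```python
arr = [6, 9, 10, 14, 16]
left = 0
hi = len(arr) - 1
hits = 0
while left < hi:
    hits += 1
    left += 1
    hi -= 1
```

Iterations until pointers meet (list length 5)
`hits` takes the values: 0 → 1 → 2

Answer: 2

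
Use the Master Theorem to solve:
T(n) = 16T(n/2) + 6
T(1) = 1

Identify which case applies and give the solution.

a=16, b=2, f(n)=6. log_2(16) = 4. Since c=0 < 4, Case 1 applies: T(n) = Θ(n^log_b(a)) = O(n^4).

Answer: O(n^4) - Case 1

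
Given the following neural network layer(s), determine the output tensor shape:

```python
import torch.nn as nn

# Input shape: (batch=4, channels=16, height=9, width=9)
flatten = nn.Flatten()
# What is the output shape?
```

Input: (4, 16, 9, 9) -> Output: (4, 1296)

Answer: (4, 1296)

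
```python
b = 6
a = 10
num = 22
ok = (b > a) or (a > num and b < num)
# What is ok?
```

Trace:
`b = 6` → b = 6
`a = 10` → a = 10
`num = 22` → num = 22
`ok = (b > a) or (a > num and b < num)` → ok = False
So ok = False

Answer: False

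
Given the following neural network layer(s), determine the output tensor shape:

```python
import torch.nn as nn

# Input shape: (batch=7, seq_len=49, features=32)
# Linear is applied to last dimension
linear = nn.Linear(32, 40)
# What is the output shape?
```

Input: (7, 49, 32) -> Output: (7, 49, 40)

Answer: (7, 49, 40)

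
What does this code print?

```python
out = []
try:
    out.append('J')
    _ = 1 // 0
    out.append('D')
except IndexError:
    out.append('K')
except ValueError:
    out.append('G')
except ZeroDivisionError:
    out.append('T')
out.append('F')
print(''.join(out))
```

Execution trace: 'J' (try body) → 'T' (except ZeroDivisionError) → 'F' (after the try/except). Output: JTF

Answer: JTF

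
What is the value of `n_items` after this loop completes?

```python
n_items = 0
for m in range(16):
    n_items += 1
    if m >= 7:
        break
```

Loop breaks when m reaches 7, n_items is 8
`n_items` takes the values: 0 → 1 → 2 → 3 → 4 → 5 → 6 → 7 → 8

Answer: 8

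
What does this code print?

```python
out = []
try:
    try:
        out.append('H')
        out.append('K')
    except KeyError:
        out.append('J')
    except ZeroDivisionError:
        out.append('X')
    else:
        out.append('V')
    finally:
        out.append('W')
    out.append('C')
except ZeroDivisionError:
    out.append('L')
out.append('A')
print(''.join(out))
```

Execution trace: 'H' (inner try body) → 'K' (inner try body, no exception) → 'V' (inner else) → 'W' (inner finally) → 'C' (try body, no exception) → 'A' (after the try/except). Output: HKVWCA

Answer: HKVWCA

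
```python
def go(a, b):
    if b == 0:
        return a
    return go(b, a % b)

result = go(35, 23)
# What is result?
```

go(35, 23) -> go(23, 12) -> go(12, 11) -> go(11, 1) -> go(1, 0) -> 1

Answer: 1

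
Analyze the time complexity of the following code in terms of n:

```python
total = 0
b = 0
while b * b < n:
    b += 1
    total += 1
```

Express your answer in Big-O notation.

Each loop level contributes: √n. Multiplying the contributions gives O(√n).

Answer: O(√n)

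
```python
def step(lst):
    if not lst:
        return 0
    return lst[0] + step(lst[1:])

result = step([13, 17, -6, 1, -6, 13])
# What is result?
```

13 + 17 + (-6) + 1 + (-6) + 13 + 0 = 32

Answer: 32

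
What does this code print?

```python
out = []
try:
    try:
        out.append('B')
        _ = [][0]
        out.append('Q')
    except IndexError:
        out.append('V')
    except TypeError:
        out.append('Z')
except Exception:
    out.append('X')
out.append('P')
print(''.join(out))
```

Execution trace: 'B' (inner try body) → 'V' (inner except IndexError) → 'P' (after the try/except). Output: BVP

Answer: BVP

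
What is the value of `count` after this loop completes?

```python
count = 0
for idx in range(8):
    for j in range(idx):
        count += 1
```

Triangle number: 0+1+2+...+7
`count` takes the values: 0 → 1 → 2 → 3 → 4 → 5 → 6 → 7 → 8 → 9 → 10 → 11 → 12 → 13 → 14 → 15 → 16 → 17 → 18 → 19 → 20 → 21 → 22 → 23 → 24 → 25 → 26 → 27 → 28

Answer: 28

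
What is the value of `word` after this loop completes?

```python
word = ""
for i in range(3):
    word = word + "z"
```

Repeat 'z' 3 times
`word` takes the values: "" → "z" → "zz" → "zzz"

Answer: "zzz"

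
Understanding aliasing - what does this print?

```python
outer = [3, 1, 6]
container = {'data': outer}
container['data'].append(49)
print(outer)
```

Key concept: dict holds reference to list.
Step by step:
`outer = [3, 1, 6]` → outer = [3, 1, 6]
`container = {'data': outer}` → container = {'data': [3, 1, 6]}
`container['data'].append(49)` → outer = [3, 1, 6, 49]; container = {'data': [3, 1, 6, 49]}
`print(outer)` → prints [3, 1, 6, 49]

Answer: [3, 1, 6, 49]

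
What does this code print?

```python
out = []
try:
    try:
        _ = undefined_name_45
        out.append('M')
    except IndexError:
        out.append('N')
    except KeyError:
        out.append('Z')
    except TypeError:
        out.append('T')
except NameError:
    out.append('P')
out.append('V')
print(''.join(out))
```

Execution trace: 'P' (outer except NameError) → 'V' (after the try/except). Output: PV

Answer: PV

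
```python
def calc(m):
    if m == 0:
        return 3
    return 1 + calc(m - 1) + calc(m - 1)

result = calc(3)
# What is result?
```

calc(m) = 1 + 2·calc(m-1), calc(0)=3. Closed form: (3+1)·2^3 - 1 = 31.

Answer: 31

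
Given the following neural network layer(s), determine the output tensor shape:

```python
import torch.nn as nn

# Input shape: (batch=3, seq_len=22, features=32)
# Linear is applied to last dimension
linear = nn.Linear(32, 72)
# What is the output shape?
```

Input: (3, 22, 32) -> Output: (3, 22, 72)

Answer: (3, 22, 72)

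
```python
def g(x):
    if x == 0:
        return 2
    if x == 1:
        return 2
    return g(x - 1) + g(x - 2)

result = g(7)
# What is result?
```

Build up from base cases: g(0)=2, g(1)=2, g(2)=4, g(3)=6, g(4)=10, g(5)=16, g(6)=26, ..., g(7)=42

Answer: 42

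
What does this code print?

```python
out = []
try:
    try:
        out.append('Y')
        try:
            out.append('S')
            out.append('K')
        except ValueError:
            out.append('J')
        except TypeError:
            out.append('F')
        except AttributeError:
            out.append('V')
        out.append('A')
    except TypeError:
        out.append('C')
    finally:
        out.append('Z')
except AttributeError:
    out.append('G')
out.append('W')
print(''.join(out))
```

Execution trace: 'Y' (try body) → 'S' (inner try body) → 'K' (inner try body, no exception) → 'A' (try body, no exception) → 'Z' (finally) → 'W' (after the try/except). Output: YSKAZW

Answer: YSKAZW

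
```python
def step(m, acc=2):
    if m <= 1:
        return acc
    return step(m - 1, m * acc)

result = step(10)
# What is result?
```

Accumulator trace (n, acc): (10, 2) -> (9, 20) -> (8, 180) -> (7, 1440) -> (6, 10080) -> (5, 60480) -> (4, 302400) -> (3, 1209600) -> (2, 3628800) -> (1, 7257600) -> return 7257600

Answer: 7257600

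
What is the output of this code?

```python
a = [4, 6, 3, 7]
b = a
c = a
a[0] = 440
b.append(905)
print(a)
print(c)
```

Key concept: multiple aliases.
Step by step:
`a = [4, 6, 3, 7]` → a = [4, 6, 3, 7]
`b = a` → b = [4, 6, 3, 7] (same object as a)
`c = a` → c = [4, 6, 3, 7] (same object as a, b)
`a[0] = 440` → a = [440, 6, 3, 7] (same object as b, c); b = [440, 6, 3, 7] (same object as a, c); c = [440, 6, 3, 7] (same object as a, b)
`b.append(905)` → a = [440, 6, 3, 7, 905] (same object as b, c); b = [440, 6, 3, 7, 905] (same object as a, c); c = [440, 6, 3, 7, 905] (same object as a, b)
`print(a)` → prints [440, 6, 3, 7, 905]
`print(c)` → prints [440, 6, 3, 7, 905]

Answer:
[440, 6, 3, 7, 905]
[440, 6, 3, 7, 905]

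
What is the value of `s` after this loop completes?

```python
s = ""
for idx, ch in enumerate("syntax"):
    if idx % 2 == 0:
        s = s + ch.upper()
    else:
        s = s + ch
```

Uppercase even positions in 'syntax'
`s` takes the values: "" → "S" → "Sy" → "SyN" → "SyNt" → "SyNtA" → "SyNtAx"

Answer: "SyNtAx"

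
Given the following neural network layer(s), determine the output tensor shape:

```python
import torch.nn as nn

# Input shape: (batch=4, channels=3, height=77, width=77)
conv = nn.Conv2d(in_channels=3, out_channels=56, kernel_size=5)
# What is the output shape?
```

Input: (4, 3, 77, 77) -> Output: (4, 56, 73, 73)

Answer: (4, 56, 73, 73)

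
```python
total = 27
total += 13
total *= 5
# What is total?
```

Trace:
`total = 27` → total = 27
`total += 13` → total = 40
`total *= 5` → total = 200
So total = 200

Answer: 200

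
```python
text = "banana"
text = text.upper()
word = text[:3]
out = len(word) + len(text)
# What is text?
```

Trace:
`text = "banana"` → text = 'banana'
`text = text.upper()` → text = 'BANANA'
`word = text[:3]` → word = 'BAN'
`out = len(word) + len(text)` → out = 9
So text = 'BANANA'

Answer: 'BANANA'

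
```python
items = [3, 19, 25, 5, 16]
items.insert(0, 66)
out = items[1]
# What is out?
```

Trace:
`items = [3, 19, 25, 5, 16]` → items = [3, 19, 25, 5, 16]
`items.insert(0, 66)` → items = [66, 3, 19, 25, 5, 16]
`out = items[1]` → out = 3
So out = 3

Answer: 3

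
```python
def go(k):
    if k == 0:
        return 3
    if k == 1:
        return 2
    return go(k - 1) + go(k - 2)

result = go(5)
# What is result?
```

Build up from base cases: go(0)=3, go(1)=2, go(2)=5, go(3)=7, go(4)=12, go(5)=19

Answer: 19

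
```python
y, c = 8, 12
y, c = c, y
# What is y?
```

Trace:
`y, c = 8, 12` → y = 8; c = 12
`y, c = c, y` → y = 12; c = 8
So y = 12

Answer: 12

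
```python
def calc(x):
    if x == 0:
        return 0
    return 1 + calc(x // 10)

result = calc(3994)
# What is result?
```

Count of digits of 3994: 4

Answer: 4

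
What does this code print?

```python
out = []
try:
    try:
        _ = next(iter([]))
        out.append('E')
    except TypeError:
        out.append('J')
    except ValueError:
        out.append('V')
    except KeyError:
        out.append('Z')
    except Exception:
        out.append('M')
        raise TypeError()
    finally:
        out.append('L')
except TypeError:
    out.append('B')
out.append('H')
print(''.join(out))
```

Execution trace: 'M' (inner except Exception) → 'L' (inner finally) → 'B' (outer except TypeError) → 'H' (after the try/except). Output: MLBH

Answer: MLBH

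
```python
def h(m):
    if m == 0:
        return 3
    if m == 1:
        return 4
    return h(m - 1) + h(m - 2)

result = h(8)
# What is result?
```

Build up from base cases: h(0)=3, h(1)=4, h(2)=7, h(3)=11, h(4)=18, h(5)=29, h(6)=47, ..., h(8)=123

Answer: 123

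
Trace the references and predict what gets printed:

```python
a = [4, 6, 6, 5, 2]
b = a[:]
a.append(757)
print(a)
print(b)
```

Key concept: slice [:] creates copy.
Step by step:
`a = [4, 6, 6, 5, 2]` → a = [4, 6, 6, 5, 2]
`b = a[:]` → b = [4, 6, 6, 5, 2]
`a.append(757)` → a = [4, 6, 6, 5, 2, 757]
`print(a)` → prints [4, 6, 6, 5, 2, 757]
`print(b)` → prints [4, 6, 6, 5, 2]

Answer:
[4, 6, 6, 5, 2, 757]
[4, 6, 6, 5, 2]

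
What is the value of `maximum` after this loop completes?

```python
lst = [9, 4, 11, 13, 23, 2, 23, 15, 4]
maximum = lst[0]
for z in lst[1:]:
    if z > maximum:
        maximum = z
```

Maximum of [9, 4, 11, 13, 23, 2, 23, 15, 4]
`maximum` takes the values: 9 → 11 → 13 → 23

Answer: 23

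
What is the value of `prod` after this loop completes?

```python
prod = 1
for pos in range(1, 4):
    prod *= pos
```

3! = 6
`prod` takes the values: 1 → 2 → 6

Answer: 6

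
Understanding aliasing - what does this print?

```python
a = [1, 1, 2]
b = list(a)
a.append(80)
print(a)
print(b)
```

Key concept: list() constructor creates copy.
Step by step:
`a = [1, 1, 2]` → a = [1, 1, 2]
`b = list(a)` → b = [1, 1, 2]
`a.append(80)` → a = [1, 1, 2, 80]
`print(a)` → prints [1, 1, 2, 80]
`print(b)` → prints [1, 1, 2]

Answer:
[1, 1, 2, 80]
[1, 1, 2]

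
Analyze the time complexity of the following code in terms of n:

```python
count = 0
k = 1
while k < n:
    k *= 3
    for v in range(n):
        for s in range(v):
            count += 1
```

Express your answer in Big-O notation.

Each loop level contributes: log n × n × n. Multiplying the contributions gives O(n^2 log n).

Answer: O(n^2 log n)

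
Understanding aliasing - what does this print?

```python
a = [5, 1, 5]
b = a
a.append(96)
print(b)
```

Key concept: basic list aliasing.
Step by step:
`a = [5, 1, 5]` → a = [5, 1, 5]
`b = a` → b = [5, 1, 5] (same object as a)
`a.append(96)` → a = [5, 1, 5, 96] (same object as b); b = [5, 1, 5, 96] (same object as a)
`print(b)` → prints [5, 1, 5, 96]

Answer: [5, 1, 5, 96]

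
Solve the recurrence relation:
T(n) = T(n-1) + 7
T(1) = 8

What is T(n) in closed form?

Unrolling: T(n) = T(1) + 7·(n-1) = 8 + 7(n-1) = 7n + 1.

Answer: T(n) = 7n + 1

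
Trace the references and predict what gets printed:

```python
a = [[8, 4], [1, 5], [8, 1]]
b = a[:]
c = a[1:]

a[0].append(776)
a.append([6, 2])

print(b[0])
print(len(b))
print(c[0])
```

Key concept: slice with nested mutation.
Step by step:
`a = [[8, 4], [1, 5], [8, 1]]` → a = [[8, 4], [1, 5], [8, 1]]
`b = a[:]` → b = [[8, 4], [1, 5], [8, 1]]
`c = a[1:]` → c = [[1, 5], [8, 1]]
`a[0].append(776)` → a = [[8, 4, 776], [1, 5], [8, 1]]; b = [[8, 4, 776], [1, 5], [8, 1]]
`a.append([6, 2])` → a = [[8, 4, 776], [1, 5], [8, 1], [6, 2]]
`print(b[0])` → prints [8, 4, 776]
`print(len(b))` → prints 3
`print(c[0])` → prints [1, 5]

Answer:
[8, 4, 776]
3
[1, 5]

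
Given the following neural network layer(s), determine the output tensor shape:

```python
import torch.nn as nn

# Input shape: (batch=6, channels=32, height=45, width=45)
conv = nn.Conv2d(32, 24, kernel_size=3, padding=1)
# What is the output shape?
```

Input: (6, 32, 45, 45) -> Output: (6, 24, 45, 45)

Answer: (6, 24, 45, 45)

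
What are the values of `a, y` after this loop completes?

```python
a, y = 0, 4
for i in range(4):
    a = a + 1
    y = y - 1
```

a goes 0→4, y goes 4→0
`a, y` takes the values: (0, 4) → (1, 4) → (1, 3) → (2, 3) → (2, 2) → (3, 2) → (3, 1) → (4, 1) → (4, 0)

Answer: 4, 0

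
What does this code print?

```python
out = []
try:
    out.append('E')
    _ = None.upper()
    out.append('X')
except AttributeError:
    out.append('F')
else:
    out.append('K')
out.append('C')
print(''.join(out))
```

Execution trace: 'E' (try body) → 'F' (except AttributeError) → 'C' (after the try/except). Output: EFC

Answer: EFC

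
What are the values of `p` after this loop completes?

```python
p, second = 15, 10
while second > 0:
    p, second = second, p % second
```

GCD of 15 and 10
`p` takes the values: 15 → 10 → 5

Answer: 5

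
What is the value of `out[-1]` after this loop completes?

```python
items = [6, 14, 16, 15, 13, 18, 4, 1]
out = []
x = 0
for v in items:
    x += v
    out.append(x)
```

Cumulative sum ends at 87
`out` takes the values: [] → [6] → [6, 20] → [6, 20, 36] → [6, 20, 36, 51] → [6, 20, 36, 51, 64] → [6, 20, 36, 51, 64, 82] → [6, 20, 36, 51, 64, 82, 86] → [6, 20, 36, 51, 64, 82, 86, 87]
So `out[-1]` = 87

Answer: 87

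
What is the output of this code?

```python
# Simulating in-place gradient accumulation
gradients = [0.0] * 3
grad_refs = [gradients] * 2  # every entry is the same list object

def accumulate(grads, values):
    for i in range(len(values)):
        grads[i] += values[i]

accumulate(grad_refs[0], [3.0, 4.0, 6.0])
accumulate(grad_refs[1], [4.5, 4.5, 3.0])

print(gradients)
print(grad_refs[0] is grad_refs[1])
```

Key concept: gradient accumulation aliasing.
Step by step:
`gradients = [0.0] * 3` → gradients = [0.0, 0.0, 0.0]
`grad_refs = [gradients] * 2` → grad_refs = [[0.0, 0.0, 0.0], [0.0, 0.0, 0.0]]
`accumulate(grad_refs[0], [3.0, 4.0, 6.0])` → gradients = [3.0, 4.0, 6.0]; grad_refs = [[3.0, 4.0, 6.0], [3.0, 4.0, 6.0]]
`accumulate(grad_refs[1], [4.5, 4.5, 3.0])` → gradients = [7.5, 8.5, 9.0]; grad_refs = [[7.5, 8.5, 9.0], [7.5, 8.5, 9.0]]
`print(gradients)` → prints [7.5, 8.5, 9.0]
`print(grad_refs[0] is grad_refs[1])` → prints True

Answer:
[7.5, 8.5, 9.0]
True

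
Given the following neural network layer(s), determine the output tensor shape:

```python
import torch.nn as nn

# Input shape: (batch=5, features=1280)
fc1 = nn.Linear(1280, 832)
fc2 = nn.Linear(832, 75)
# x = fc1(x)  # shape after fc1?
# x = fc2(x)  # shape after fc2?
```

Input: (5, 1280) -> after fc1: (5, 832) -> Output: (5, 75)

Answer: (5, 75)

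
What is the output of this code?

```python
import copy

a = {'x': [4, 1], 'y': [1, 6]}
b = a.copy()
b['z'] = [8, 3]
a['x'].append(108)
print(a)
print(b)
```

Key concept: shallow copy of dict with mutable values.
Step by step:
`a = {'x': [4, 1], 'y': [1, 6]}` → a = {'x': [4, 1], 'y': [1, 6]}
`b = a.copy()` → b = {'x': [4, 1], 'y': [1, 6]}
`b['z'] = [8, 3]` → b = {'x': [4, 1], 'y': [1, 6], 'z': [8, 3]}
`a['x'].append(108)` → a = {'x': [4, 1, 108], 'y': [1, 6]}; b = {'x': [4, 1, 108], 'y': [1, 6], 'z': [8, 3]}
`print(a)` → prints {'x': [4, 1, 108], 'y': [1, 6]}
`print(b)` → prints {'x': [4, 1, 108], 'y': [1, 6], 'z': [8, 3]}

Answer:
{'x': [4, 1, 108], 'y': [1, 6]}
{'x': [4, 1, 108], 'y': [1, 6], 'z': [8, 3]}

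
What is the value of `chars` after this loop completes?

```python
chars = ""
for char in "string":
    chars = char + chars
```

Reverse 'string'
`chars` takes the values: "" → "s" → "ts" → "rts" → "irts" → "nirts" → "gnirts"

Answer: "gnirts"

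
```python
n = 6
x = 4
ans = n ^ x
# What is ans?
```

Trace:
`n = 6` → n = 6
`x = 4` → x = 4
`ans = n ^ x` → ans = 2
So ans = 2

Answer: 2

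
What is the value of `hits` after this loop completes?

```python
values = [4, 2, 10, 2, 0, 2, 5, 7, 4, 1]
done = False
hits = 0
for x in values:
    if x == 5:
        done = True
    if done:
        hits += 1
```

Count elements after first 5 in [4, 2, 10, 2, 0, 2, 5, 7, 4, 1]
`hits` takes the values: 0 → 1 → 2 → 3 → 4

Answer: 4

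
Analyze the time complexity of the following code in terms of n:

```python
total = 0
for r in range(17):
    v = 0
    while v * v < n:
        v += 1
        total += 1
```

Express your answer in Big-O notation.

Each loop level contributes: 1 × √n. Multiplying the contributions gives O(√n).

Answer: O(√n)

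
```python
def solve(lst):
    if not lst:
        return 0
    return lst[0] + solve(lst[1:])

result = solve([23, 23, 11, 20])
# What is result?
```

23 + 23 + 11 + 20 + 0 = 77

Answer: 77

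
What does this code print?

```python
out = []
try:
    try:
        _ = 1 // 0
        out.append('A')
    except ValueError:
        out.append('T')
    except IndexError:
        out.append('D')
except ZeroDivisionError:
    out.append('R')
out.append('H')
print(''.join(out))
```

Execution trace: 'R' (outer except ZeroDivisionError) → 'H' (after the try/except). Output: RH

Answer: RH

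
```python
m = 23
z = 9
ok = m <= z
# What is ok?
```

Trace:
`m = 23` → m = 23
`z = 9` → z = 9
`ok = m <= z` → ok = False
So ok = False

Answer: False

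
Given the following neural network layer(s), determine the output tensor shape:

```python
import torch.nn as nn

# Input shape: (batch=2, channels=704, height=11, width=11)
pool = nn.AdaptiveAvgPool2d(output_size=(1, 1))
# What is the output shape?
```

Input: (2, 704, 11, 11) -> Output: (2, 704, 1, 1)

Answer: (2, 704, 1, 1)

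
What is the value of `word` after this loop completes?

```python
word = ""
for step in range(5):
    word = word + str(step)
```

Concatenate digits 0 to 4
`word` takes the values: "" → "0" → "01" → "012" → "0123" → "01234"

Answer: "01234"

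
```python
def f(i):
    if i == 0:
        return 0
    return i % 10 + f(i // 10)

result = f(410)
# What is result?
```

Sum of digits of 410: 0 + 1 + 4 = 5

Answer: 5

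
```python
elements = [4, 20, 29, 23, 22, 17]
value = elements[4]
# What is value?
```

Trace:
`elements = [4, 20, 29, 23, 22, 17]` → elements = [4, 20, 29, 23, 22, 17]
`value = elements[4]` → value = 22
So value = 22

Answer: 22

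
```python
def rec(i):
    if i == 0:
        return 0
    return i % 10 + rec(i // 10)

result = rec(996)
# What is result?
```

Sum of digits of 996: 6 + 9 + 9 = 24

Answer: 24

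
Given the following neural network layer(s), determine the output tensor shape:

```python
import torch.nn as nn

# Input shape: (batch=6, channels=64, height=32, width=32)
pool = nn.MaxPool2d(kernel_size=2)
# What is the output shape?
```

Input: (6, 64, 32, 32) -> Output: (6, 64, 16, 16)

Answer: (6, 64, 16, 16)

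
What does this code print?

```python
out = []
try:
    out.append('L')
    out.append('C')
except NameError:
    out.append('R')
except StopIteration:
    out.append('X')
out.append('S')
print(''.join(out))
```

Execution trace: 'L' (try body) → 'C' (try body, no exception) → 'S' (after the try/except). Output: LCS

Answer: LCS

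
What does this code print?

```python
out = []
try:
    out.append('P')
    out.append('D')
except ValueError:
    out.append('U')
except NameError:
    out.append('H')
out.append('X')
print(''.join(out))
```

Execution trace: 'P' (try body) → 'D' (try body, no exception) → 'X' (after the try/except). Output: PDX

Answer: PDX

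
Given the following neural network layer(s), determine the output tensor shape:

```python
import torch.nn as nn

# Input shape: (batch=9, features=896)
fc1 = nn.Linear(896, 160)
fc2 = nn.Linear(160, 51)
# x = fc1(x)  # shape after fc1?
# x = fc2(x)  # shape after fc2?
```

Input: (9, 896) -> after fc1: (9, 160) -> Output: (9, 51)

Answer: (9, 51)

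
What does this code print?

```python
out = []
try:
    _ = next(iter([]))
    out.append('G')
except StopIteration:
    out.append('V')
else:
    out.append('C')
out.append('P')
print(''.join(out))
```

Execution trace: 'V' (except StopIteration) → 'P' (after the try/except). Output: VP

Answer: VP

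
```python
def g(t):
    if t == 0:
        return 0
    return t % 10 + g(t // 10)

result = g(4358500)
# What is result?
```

Sum of digits of 4358500: 0 + 0 + 5 + 8 + 5 + 3 + 4 = 25

Answer: 25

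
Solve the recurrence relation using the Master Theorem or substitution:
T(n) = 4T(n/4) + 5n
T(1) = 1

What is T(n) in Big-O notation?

By Master Theorem: a=4, b=4, f(n)=5n. Since log_4(4) = 1 and f(n) = Θ(n^1), Case 2 applies. T(n) = O(n log n).

Answer: O(n log n)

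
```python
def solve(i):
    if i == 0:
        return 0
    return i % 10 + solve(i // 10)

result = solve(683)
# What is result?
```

Sum of digits of 683: 3 + 8 + 6 = 17

Answer: 17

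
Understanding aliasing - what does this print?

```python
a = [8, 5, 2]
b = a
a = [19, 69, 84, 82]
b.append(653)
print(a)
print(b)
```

Key concept: rebinding vs mutation: a is rebound to a new list, b still points at the original.
Step by step:
`a = [8, 5, 2]` → a = [8, 5, 2]
`b = a` → b = [8, 5, 2] (same object as a)
`a = [19, 69, 84, 82]` → a = [19, 69, 84, 82]
`b.append(653)` → b = [8, 5, 2, 653]
`print(a)` → prints [19, 69, 84, 82]
`print(b)` → prints [8, 5, 2, 653]

Answer:
[19, 69, 84, 82]
[8, 5, 2, 653]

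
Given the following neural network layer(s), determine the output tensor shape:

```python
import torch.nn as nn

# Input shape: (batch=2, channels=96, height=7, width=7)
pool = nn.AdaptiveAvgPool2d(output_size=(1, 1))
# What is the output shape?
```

Input: (2, 96, 7, 7) -> Output: (2, 96, 1, 1)

Answer: (2, 96, 1, 1)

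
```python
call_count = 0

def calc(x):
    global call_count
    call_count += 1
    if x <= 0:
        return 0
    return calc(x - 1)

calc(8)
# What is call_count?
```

Linear recursion stepping by 1: 9 calls from x=8 down to ≤0.

Answer: 9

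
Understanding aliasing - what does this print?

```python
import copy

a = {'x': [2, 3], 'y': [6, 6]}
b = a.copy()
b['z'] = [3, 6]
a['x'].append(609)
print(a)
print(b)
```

Key concept: shallow copy of dict with mutable values.
Step by step:
`a = {'x': [2, 3], 'y': [6, 6]}` → a = {'x': [2, 3], 'y': [6, 6]}
`b = a.copy()` → b = {'x': [2, 3], 'y': [6, 6]}
`b['z'] = [3, 6]` → b = {'x': [2, 3], 'y': [6, 6], 'z': [3, 6]}
`a['x'].append(609)` → a = {'x': [2, 3, 609], 'y': [6, 6]}; b = {'x': [2, 3, 609], 'y': [6, 6], 'z': [3, 6]}
`print(a)` → prints {'x': [2, 3, 609], 'y': [6, 6]}
`print(b)` → prints {'x': [2, 3, 609], 'y': [6, 6], 'z': [3, 6]}

Answer:
{'x': [2, 3, 609], 'y': [6, 6]}
{'x': [2, 3, 609], 'y': [6, 6], 'z': [3, 6]}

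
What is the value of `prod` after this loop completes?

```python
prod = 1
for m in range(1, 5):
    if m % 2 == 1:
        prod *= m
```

Product of odd numbers 1 to 4
`prod` takes the values: 1 → 3

Answer: 3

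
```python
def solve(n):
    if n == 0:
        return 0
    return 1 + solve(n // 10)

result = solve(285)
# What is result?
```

Count of digits of 285: 3

Answer: 3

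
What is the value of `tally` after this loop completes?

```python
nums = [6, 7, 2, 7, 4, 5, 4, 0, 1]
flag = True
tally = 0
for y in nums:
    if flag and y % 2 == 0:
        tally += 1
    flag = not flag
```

Count even values at even positions
`tally` takes the values: 0 → 1 → 2 → 3 → 4

Answer: 4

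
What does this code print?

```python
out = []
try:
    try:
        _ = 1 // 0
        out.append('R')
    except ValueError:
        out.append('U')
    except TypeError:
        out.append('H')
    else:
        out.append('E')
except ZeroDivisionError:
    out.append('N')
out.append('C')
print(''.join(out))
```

Execution trace: 'N' (outer except ZeroDivisionError) → 'C' (after the try/except). Output: NC

Answer: NC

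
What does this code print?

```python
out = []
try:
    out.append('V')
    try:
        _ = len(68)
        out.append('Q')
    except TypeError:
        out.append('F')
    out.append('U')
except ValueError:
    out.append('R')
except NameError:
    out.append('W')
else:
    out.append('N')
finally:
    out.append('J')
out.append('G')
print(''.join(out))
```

Execution trace: 'V' (try body) → 'F' (inner except TypeError) → 'U' (try body, no exception) → 'N' (else) → 'J' (finally) → 'G' (after the try/except). Output: VFUNJG

Answer: VFUNJG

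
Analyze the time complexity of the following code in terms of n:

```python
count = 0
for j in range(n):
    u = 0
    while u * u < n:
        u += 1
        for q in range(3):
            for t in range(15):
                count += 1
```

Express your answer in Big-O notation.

Each loop level contributes: n × √n × 1 × 1. Multiplying the contributions gives O(n√n).

Answer: O(n√n)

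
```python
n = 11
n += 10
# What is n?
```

Trace:
`n = 11` → n = 11
`n += 10` → n = 21
So n = 21

Answer: 21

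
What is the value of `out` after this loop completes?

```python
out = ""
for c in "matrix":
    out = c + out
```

Reverse 'matrix'
`out` takes the values: "" → "m" → "am" → "tam" → "rtam" → "irtam" → "xirtam"

Answer: "xirtam"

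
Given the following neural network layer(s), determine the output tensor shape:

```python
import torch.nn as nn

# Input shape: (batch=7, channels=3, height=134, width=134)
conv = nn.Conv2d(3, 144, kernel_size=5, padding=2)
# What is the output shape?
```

Input: (7, 3, 134, 134) -> Output: (7, 144, 134, 134)

Answer: (7, 144, 134, 134)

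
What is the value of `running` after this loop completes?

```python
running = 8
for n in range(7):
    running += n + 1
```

Start at 8, add 1 to 7 = 36
`running` takes the values: 8 → 9 → 11 → 14 → 18 → 23 → 29 → 36

Answer: 36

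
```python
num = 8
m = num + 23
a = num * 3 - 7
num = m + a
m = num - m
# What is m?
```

Trace:
`num = 8` → num = 8
`m = num + 23` → m = 31
`a = num * 3 - 7` → a = 17
`num = m + a` → num = 48
`m = num - m` → m = 17
So m = 17

Answer: 17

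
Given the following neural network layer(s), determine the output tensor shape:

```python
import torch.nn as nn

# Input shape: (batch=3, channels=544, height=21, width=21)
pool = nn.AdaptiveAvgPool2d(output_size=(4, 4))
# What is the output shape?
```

Input: (3, 544, 21, 21) -> Output: (3, 544, 4, 4)

Answer: (3, 544, 4, 4)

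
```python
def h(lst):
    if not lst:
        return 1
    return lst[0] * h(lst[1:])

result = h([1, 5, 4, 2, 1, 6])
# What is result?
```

Product over [1, 5, 4, 2, 1, 6] = 1 * 5 * 4 * 2 * 1 * 6 = 240

Answer: 240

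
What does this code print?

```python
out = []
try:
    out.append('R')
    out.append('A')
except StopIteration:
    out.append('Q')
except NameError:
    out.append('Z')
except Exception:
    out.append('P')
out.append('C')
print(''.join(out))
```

Execution trace: 'R' (try body) → 'A' (try body, no exception) → 'C' (after the try/except). Output: RAC

Answer: RAC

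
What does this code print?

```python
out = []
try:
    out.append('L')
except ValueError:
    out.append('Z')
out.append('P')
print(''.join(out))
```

Execution trace: 'L' (try body, no exception) → 'P' (after the try/except). Output: LP

Answer: LP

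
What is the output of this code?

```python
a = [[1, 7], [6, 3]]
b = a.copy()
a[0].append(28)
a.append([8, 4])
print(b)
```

Key concept: shallow copy with nested lists.
Step by step:
`a = [[1, 7], [6, 3]]` → a = [[1, 7], [6, 3]]
`b = a.copy()` → b = [[1, 7], [6, 3]]
`a[0].append(28)` → a = [[1, 7, 28], [6, 3]]; b = [[1, 7, 28], [6, 3]]
`a.append([8, 4])` → a = [[1, 7, 28], [6, 3], [8, 4]]
`print(b)` → prints [[1, 7, 28], [6, 3]]

Answer: [[1, 7, 28], [6, 3]]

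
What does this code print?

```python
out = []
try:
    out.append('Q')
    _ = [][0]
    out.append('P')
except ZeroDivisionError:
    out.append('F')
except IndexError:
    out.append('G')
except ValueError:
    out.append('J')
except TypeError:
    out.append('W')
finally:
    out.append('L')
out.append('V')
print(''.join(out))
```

Execution trace: 'Q' (try body) → 'G' (except IndexError) → 'L' (finally) → 'V' (after the try/except). Output: QGLV

Answer: QGLV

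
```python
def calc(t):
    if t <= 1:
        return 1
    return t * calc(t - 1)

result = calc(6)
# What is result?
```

calc(6) = 6 * 5 * 4 * 3 * 2 * 1 = 720

Answer: 720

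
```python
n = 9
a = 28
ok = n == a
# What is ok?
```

Trace:
`n = 9` → n = 9
`a = 28` → a = 28
`ok = n == a` → ok = False
So ok = False

Answer: False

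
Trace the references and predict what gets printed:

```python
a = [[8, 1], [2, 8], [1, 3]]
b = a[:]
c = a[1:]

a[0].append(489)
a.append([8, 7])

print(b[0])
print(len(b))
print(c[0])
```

Key concept: slice with nested mutation.
Step by step:
`a = [[8, 1], [2, 8], [1, 3]]` → a = [[8, 1], [2, 8], [1, 3]]
`b = a[:]` → b = [[8, 1], [2, 8], [1, 3]]
`c = a[1:]` → c = [[2, 8], [1, 3]]
`a[0].append(489)` → a = [[8, 1, 489], [2, 8], [1, 3]]; b = [[8, 1, 489], [2, 8], [1, 3]]
`a.append([8, 7])` → a = [[8, 1, 489], [2, 8], [1, 3], [8, 7]]
`print(b[0])` → prints [8, 1, 489]
`print(len(b))` → prints 3
`print(c[0])` → prints [2, 8]

Answer:
[8, 1, 489]
3
[2, 8]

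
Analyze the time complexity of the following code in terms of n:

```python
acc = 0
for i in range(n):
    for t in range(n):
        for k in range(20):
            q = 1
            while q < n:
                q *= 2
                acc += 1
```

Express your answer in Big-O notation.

Each loop level contributes: n × n × 1 × log n. Multiplying the contributions gives O(n^2 log n).

Answer: O(n^2 log n)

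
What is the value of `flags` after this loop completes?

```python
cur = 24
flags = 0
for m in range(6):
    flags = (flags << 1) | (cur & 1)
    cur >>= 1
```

Reverse lowest 6 bits of 24
`flags` takes the values: 0 → 1 → 3 → 6

Answer: 6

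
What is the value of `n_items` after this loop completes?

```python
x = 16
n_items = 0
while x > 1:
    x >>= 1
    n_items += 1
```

Count right shifts until 1
`n_items` takes the values: 0 → 1 → 2 → 3 → 4

Answer: 4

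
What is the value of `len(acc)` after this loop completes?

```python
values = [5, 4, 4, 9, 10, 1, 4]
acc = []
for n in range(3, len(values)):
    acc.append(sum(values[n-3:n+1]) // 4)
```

Number of 4-element averages
`acc` takes the values: [] → [5] → [5, 6] → [5, 6, 6] → [5, 6, 6, 6]
So `len(acc)` = 4

Answer: 4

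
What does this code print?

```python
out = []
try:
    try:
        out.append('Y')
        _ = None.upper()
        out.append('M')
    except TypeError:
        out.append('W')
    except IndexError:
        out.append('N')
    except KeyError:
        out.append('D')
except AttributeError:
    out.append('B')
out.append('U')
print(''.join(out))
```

Execution trace: 'Y' (try body) → 'B' (outer except AttributeError) → 'U' (after the try/except). Output: YBU

Answer: YBU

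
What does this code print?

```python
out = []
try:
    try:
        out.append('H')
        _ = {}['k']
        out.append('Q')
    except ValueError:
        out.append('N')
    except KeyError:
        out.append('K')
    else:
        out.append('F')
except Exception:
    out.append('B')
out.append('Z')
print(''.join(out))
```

Execution trace: 'H' (inner try body) → 'K' (inner except KeyError) → 'Z' (after the try/except). Output: HKZ

Answer: HKZ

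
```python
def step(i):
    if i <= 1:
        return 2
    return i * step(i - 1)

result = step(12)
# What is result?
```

step(12) = 12 * 11 * 10 * 9 * 8 * 7 * 6 * 5 * 4 * 3 * 2 * 2 = 958003200

Answer: 958003200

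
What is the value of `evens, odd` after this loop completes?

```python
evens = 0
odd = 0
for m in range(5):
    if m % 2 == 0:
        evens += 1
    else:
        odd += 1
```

Count evens and odds in range(5)
`evens, odd` takes the values: (0, 0) → (1, 0) → (1, 1) → (2, 1) → (2, 2) → (3, 2)

Answer: 3, 2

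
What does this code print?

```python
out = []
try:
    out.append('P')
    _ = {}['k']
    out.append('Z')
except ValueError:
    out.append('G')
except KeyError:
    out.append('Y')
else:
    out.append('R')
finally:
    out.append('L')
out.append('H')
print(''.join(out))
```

Execution trace: 'P' (try body) → 'Y' (except KeyError) → 'L' (finally) → 'H' (after the try/except). Output: PYLH

Answer: PYLH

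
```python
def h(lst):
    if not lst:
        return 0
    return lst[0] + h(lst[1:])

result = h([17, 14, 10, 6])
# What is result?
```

17 + 14 + 10 + 6 + 0 = 47

Answer: 47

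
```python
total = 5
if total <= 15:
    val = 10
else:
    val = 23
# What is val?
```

Trace:
`total = 5` → total = 5
`if total <= 15: ...` → total <= 15 is True → val = 10
So val = 10

Answer: 10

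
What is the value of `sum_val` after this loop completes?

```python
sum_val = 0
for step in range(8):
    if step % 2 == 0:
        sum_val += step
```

Sum of even numbers 0 to 7
`sum_val` takes the values: 0 → 2 → 6 → 12

Answer: 12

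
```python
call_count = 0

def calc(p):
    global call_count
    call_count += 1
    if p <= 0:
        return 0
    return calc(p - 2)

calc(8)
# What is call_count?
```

Linear recursion stepping by 2: 5 calls from p=8 down to ≤0.

Answer: 5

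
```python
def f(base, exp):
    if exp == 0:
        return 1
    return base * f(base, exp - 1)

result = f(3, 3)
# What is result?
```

f(3, 3) = 3 * 3 * 3 = 27

Answer: 27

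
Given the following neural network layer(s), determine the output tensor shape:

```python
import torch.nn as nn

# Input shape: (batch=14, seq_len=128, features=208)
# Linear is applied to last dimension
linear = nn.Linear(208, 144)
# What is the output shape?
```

Input: (14, 128, 208) -> Output: (14, 128, 144)

Answer: (14, 128, 144)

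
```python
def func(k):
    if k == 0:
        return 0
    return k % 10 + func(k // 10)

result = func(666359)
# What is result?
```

Sum of digits of 666359: 9 + 5 + 3 + 6 + 6 + 6 = 35

Answer: 35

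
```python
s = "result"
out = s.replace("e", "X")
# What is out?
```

Trace:
`s = "result"` → s = 'result'
`out = s.replace("e", "X")` → out = 'rXsult'
So out = 'rXsult'

Answer: 'rXsult'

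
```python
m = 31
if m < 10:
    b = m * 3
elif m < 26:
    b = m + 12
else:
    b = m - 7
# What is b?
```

Trace:
`m = 31` → m = 31
`if m < 10: ...` → m < 10 is False, m < 26 is False, take else branch → b = 24
So b = 24

Answer: 24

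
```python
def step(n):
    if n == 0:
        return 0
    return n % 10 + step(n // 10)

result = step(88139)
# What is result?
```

Sum of digits of 88139: 9 + 3 + 1 + 8 + 8 = 29

Answer: 29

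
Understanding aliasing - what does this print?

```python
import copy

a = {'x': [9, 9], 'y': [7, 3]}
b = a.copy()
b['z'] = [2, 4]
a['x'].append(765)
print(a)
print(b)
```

Key concept: shallow copy of dict with mutable values.
Step by step:
`a = {'x': [9, 9], 'y': [7, 3]}` → a = {'x': [9, 9], 'y': [7, 3]}
`b = a.copy()` → b = {'x': [9, 9], 'y': [7, 3]}
`b['z'] = [2, 4]` → b = {'x': [9, 9], 'y': [7, 3], 'z': [2, 4]}
`a['x'].append(765)` → a = {'x': [9, 9, 765], 'y': [7, 3]}; b = {'x': [9, 9, 765], 'y': [7, 3], 'z': [2, 4]}
`print(a)` → prints {'x': [9, 9, 765], 'y': [7, 3]}
`print(b)` → prints {'x': [9, 9, 765], 'y': [7, 3], 'z': [2, 4]}

Answer:
{'x': [9, 9, 765], 'y': [7, 3]}
{'x': [9, 9, 765], 'y': [7, 3], 'z': [2, 4]}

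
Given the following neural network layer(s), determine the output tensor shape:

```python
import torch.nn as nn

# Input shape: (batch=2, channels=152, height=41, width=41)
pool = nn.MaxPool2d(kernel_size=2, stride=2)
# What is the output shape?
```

Input: (2, 152, 41, 41) -> Output: (2, 152, 20, 20)

Answer: (2, 152, 20, 20)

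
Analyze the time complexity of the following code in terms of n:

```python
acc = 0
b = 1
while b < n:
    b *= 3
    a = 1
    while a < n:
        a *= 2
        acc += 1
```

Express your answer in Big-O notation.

Each loop level contributes: log n × log n. Multiplying the contributions gives O(log² n).

Answer: O(log² n)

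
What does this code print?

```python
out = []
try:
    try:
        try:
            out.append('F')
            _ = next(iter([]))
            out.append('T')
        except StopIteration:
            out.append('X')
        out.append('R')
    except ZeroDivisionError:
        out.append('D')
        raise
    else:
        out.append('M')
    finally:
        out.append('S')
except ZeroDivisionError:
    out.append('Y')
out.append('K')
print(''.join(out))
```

Execution trace: 'F' (inner try body) → 'X' (inner except StopIteration) → 'R' (try body, no exception) → 'M' (else) → 'S' (finally) → 'K' (after the try/except). Output: FXRMSK

Answer: FXRMSK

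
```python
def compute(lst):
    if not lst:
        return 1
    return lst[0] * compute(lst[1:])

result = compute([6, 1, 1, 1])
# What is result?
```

Product over [6, 1, 1, 1] = 6 * 1 * 1 * 1 = 6

Answer: 6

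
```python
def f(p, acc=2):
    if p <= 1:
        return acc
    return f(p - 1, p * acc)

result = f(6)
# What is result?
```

Accumulator trace (n, acc): (6, 2) -> (5, 12) -> (4, 60) -> (3, 240) -> (2, 720) -> (1, 1440) -> return 1440

Answer: 1440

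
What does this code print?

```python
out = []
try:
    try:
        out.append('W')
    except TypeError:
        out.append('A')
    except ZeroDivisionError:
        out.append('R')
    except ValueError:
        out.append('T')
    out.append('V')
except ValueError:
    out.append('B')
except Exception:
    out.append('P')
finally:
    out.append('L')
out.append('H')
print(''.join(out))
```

Execution trace: 'W' (inner try body, no exception) → 'V' (try body, no exception) → 'L' (finally) → 'H' (after the try/except). Output: WVLH

Answer: WVLH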